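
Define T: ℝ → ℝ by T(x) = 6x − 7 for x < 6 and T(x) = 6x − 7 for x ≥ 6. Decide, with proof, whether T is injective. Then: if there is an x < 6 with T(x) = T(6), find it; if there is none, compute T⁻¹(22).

29/6

Both pieces are strictly increasing (slopes 6 and 6), so each is injective on its own interval.
The left piece maps (−∞, 6) onto (−∞, 29); the right piece maps [6, ∞) onto [29, ∞).
These images are disjoint, so no value is attained by both pieces. Hence T is injective.
Because the two images are disjoint, no x < 6 has T(x) = T(6), so we compute T⁻¹(22): 22 lies in (−∞, 29), so solve 6x − 7 = 22: x = (22 + 7)/6 = 29/6.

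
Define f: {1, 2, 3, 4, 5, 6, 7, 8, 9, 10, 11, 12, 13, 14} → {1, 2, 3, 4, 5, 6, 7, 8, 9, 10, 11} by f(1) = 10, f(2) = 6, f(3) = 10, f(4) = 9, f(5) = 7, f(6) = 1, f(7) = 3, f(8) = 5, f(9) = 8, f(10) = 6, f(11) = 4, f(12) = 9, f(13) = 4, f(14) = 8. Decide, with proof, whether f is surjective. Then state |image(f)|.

9

No element maps to 2, so f is not surjective.
The image of f is {1, 3, 4, 5, 6, 7, 8, 9, 10}, which has 9 elements.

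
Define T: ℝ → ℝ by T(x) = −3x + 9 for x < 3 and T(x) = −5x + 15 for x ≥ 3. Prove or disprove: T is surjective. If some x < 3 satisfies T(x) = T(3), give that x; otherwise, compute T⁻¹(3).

2

Both pieces are strictly decreasing (slopes −3 and −5), so each is injective on its own interval.
The left piece maps (−∞, 3) onto (0, ∞); the right piece maps [3, ∞) onto (−∞, 0].
These images together cover ℝ, so T is surjective.
Because the two images are disjoint, no x < 3 has T(x) = T(3), so we compute T⁻¹(3): 3 lies in (0, ∞), so solve −3x + 9 = 3: x = (3 − 9)/(−3) = 2.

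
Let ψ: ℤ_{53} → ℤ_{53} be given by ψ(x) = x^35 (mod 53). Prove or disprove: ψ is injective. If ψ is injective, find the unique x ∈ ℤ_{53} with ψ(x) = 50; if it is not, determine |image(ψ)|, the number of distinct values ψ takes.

Since 53 is prime, the nonzero elements of ℤ_{53} form a cyclic group of order 52.
As gcd(35, 52) = 1, raising to the 35th power is a bijection on this group: if x_1^35 ≡ x_2^35 then (x_1x_2^{−1})^35 = 1, and the only element of order dividing gcd(35, 52) = 1 is 1, so x_1 = x_2.
With ψ(0) = 0 this makes ψ injective on all of ℤ_{53}, hence bijective (finite equal-size domain and codomain). In particular ψ is injective.
Since ψ is injective, we find the preimage of 50. The inverse of x ↦ x^35 on (ℤ_{53})^× is x ↦ x^3, because 35·3 = 105 = 2·52 + 1 ≡ 1 (mod 52) and x^{52} = 1 for x ≠ 0 (Fermat). So ψ⁻¹(50) = 50^3 mod 53.
Repeated squaring mod 53: 50^1 ≡ 50, 50^2 ≡ 50² = 2500 ≡ 9. Since 3 = 2 + 1, 50^3 ≡ 9·50: 9·50 = 450 ≡ 26. So 50^3 ≡ 26 (mod 53).
Hence ψ⁻¹(50) = 26.

26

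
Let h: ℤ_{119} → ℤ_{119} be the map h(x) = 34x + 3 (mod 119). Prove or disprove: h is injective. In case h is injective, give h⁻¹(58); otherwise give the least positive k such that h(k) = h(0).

We have gcd(34, 119) = 17 > 1. Taking s = 0 and t = 7: h(0) = 3 and h(7) = 34·7 + 3 = 241 ≡ 3 (mod 119).
So h(0) = h(7) while 0 ≠ 7, hence h is not injective.
Since h is not injective, we find the least positive k with h(k) = h(0): this means 34k ≡ 0 (mod 119), i.e. 119 ∣ 34k. Since gcd(34, 119) = 17, dividing through by 17 this holds exactly when 7 ∣ 2k, and as gcd(2, 7) = 1, exactly when 7 ∣ k.
The smallest positive such k is 7.

7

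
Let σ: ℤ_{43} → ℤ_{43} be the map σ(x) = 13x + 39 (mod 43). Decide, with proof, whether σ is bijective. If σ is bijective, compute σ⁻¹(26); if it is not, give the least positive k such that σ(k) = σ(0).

42

Recall that σ is injective when σ(s) = σ(t) forces s = t.
If σ(s) = σ(t), then 13s ≡ 13t (mod 43). Because gcd(13, 43) = 1, we may cancel 13 to get s ≡ t (mod 43).
We now compute 13⁻¹ mod 43 explicitly. Euclid's algorithm: 43 = 3·13 + 4, 13 = 3·4 + 1; back-substituting gives 1 = 10·13 − 3·43, so 13⁻¹ ≡ 10 (mod 43).
For any y ∈ ℤ_{43}, x = 10(y − 39) mod 43 satisfies σ(x) = 13·10(y − 39) + 39 ≡ y (since 13·10 ≡ 1 mod 43). So every y has a preimage.
Therefore σ is bijective.
Since σ is bijective, we compute σ⁻¹(26): solve 13x + 39 ≡ 26 (mod 43), i.e. 13x ≡ 30 (mod 43).
Multiplying by 13⁻¹ = 10 gives x ≡ 10·30 = 300 = 6·43 + 42 ≡ 42 (mod 43).
Check: σ(42) = 13·42 + 39 = 585 = 13·43 + 26 ≡ 26 (mod 43).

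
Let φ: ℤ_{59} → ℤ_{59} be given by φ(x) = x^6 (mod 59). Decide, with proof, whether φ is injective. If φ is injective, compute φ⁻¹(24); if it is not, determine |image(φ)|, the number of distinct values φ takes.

30

φ(29): Repeated squaring mod 59: 29^1 ≡ 29, 29^2 ≡ 29² = 841 ≡ 15, 29^4 ≡ 15² = 225 ≡ 48. Since 6 = 4 + 2, 29^6 ≡ 48·15: 48·15 = 720 ≡ 12. So 29^6 ≡ 12 (mod 59).
φ(30): Repeated squaring mod 59: 30^1 ≡ 30, 30^2 ≡ 30² = 900 ≡ 15, 30^4 ≡ 15² = 225 ≡ 48. Since 6 = 4 + 2, 30^6 ≡ 48·15: 48·15 = 720 ≡ 12. So 30^6 ≡ 12 (mod 59).
So φ(29) = φ(30) = 12 while 29 ≠ 30, thus φ is not injective.
Since φ is not injective, we determine |image(φ)|. Computing x^6 mod 59 for each x (by repeated squaring, reducing mod 59 at every step), the values φ(0), φ(1), …, φ(58) are: 0, 1, 5, 21, 25, 49, 46, 3, 7, 28, 9, 27, 53, 19, 15, 26, 35, 20, 22, 48, 45, 4, 17, 51, 29, 41, 36, 57, 16, 12, 12, 16, 57, 36, 41, 29, 51, 17, 4, 45, 48, 22, 20, 35, 26, 15, 19, 53, 27, 9, 28, 7, 3, 46, 49, 25, 21, 5, 1.
The distinct values are {0, 1, 3, 4, 5, 7, 9, 12, 15, 16, 17, 19, 20, 21, 22, 25, 26, 27, 28, 29, 35, 36, 41, 45, 46, 48, 49, 51, 53, 57}; there are 30 of them.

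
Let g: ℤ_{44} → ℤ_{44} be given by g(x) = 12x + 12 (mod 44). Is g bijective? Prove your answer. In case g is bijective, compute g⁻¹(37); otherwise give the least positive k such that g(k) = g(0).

We have gcd(12, 44) = 4 > 1. Taking s = 0 and t = 11: g(0) = 12 and g(11) = 12·11 + 12 = 144 ≡ 12 (mod 44).
So g(0) = g(11) while 0 ≠ 11, hence g is not injective, hence not bijective.
Since g is not bijective, we find the least positive k with g(k) = g(0): this means 12k ≡ 0 (mod 44), i.e. 44 ∣ 12k. Since gcd(12, 44) = 4, dividing through by 4 this holds exactly when 11 ∣ 3k, and as gcd(3, 11) = 1, exactly when 11 ∣ k.
The smallest positive such k is 11.

11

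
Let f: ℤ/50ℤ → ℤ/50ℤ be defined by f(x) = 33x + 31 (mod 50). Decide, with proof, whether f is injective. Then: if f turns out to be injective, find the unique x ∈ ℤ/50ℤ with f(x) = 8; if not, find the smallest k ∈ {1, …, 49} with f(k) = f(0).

19

By definition, f is injective when f(u) = f(v) forces u = v.
If f(u) = f(v), then 33u ≡ 33v (mod 50). Because gcd(33, 50) = 1, we may cancel 33 to get u ≡ v (mod 50).
Thus f is injective.
We now compute 33⁻¹ mod 50 explicitly. Euclid's algorithm: 50 = 1·33 + 17, 33 = 1·17 + 16, 17 = 1·16 + 1; back-substituting gives 1 = 47·33 − 31·50, so 33⁻¹ ≡ 47 (mod 50).
Since f is injective, we find f⁻¹(8): we need 33x ≡ 8 − 31 ≡ 27 (mod 50). Using 33⁻¹ = 47: x ≡ 47·27 = 1269 = 25·50 + 19, so x = 19.
Check: f(19) = 33·19 + 31 = 658 = 13·50 + 8 ≡ 8 (mod 50).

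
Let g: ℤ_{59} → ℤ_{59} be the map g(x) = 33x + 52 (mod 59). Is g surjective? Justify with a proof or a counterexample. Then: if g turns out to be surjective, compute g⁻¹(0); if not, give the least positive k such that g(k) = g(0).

Recall that g is surjective if every y in the codomain equals g(x) for some x in the domain.
Since gcd(33, 59) = 1, 33 is invertible modulo 59. Euclid's algorithm: 59 = 1·33 + 26, 33 = 1·26 + 7, 26 = 3·7 + 5, 7 = 1·5 + 2, 5 = 2·2 + 1; back-substituting gives 1 = 34·33 − 19·59, so 33⁻¹ ≡ 34 (mod 59).
For any y ∈ ℤ_{59}, x = 34(y − 52) mod 59 satisfies g(x) = 33·34(y − 52) + 52 ≡ y (since 33·34 ≡ 1 mod 59). So every y has a preimage.
Hence g is surjective.
Since g is surjective, we find g⁻¹(0): we need 33x ≡ 0 − 52 ≡ 7 (mod 59). Using 33⁻¹ = 34: x ≡ 34·7 = 238 = 4·59 + 2, so x = 2.
Check: g(2) = 33·2 + 52 = 118 = 2·59 + 0 ≡ 0 (mod 59).

2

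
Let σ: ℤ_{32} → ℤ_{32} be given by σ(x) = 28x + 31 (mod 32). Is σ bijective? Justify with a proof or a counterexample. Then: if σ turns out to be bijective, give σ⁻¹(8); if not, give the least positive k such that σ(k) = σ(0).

8

We have gcd(28, 32) = 4 > 1. Taking s = 0 and t = 8: σ(0) = 31 and σ(8) = 28·8 + 31 = 255 ≡ 31 (mod 32).
So σ(0) = σ(8) while 0 ≠ 8, so σ is not injective, hence not bijective.
Since σ is not bijective, we find the least positive k with σ(k) = σ(0): this means 28k ≡ 0 (mod 32), i.e. 32 ∣ 28k. Since gcd(28, 32) = 4, dividing through by 4 this holds exactly when 8 ∣ 7k, and as gcd(7, 8) = 1, exactly when 8 ∣ k.
The smallest positive such k is 8.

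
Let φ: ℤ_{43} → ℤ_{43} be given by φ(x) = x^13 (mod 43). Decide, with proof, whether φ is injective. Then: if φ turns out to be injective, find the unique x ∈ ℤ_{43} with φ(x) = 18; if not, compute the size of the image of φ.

29

Since 43 is prime, the nonzero elements of ℤ_{43} form a cyclic group of order 42.
As gcd(13, 42) = 1, raising to the 13th power is a bijection on this group: if s^13 ≡ t^13 then (st^{−1})^13 = 1, and the only element of order dividing gcd(13, 42) = 1 is 1, so s = t.
With φ(0) = 0 this makes φ injective on all of ℤ_{43}, hence bijective (finite equal-size domain and codomain). In particular φ is injective.
Since φ is injective, we find the preimage of 18. The inverse of x ↦ x^13 on (ℤ_{43})^× is x ↦ x^13, because 13·13 = 169 = 4·42 + 1 ≡ 1 (mod 42) and x^{42} = 1 for x ≠ 0 (Fermat). So φ⁻¹(18) = 18^13 mod 43.
Repeated squaring mod 43: 18^1 ≡ 18, 18^2 ≡ 18² = 324 ≡ 23, 18^4 ≡ 23² = 529 ≡ 13, 18^8 ≡ 13² = 169 ≡ 40. Since 13 = 8 + 4 + 1, 18^13 ≡ 40·13·18: 40·13 = 520 ≡ 4, then 4·18 = 72 ≡ 29. So 18^13 ≡ 29 (mod 43).
Hence φ⁻¹(18) = 29.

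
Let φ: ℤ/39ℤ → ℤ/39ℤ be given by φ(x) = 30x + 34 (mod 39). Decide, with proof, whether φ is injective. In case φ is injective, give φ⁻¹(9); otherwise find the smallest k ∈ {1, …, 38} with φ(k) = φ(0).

We have gcd(30, 39) = 3 > 1. Taking s = 0 and t = 13: φ(0) = 34 and φ(13) = 30·13 + 34 = 424 ≡ 34 (mod 39).
So φ(0) = φ(13) while 0 ≠ 13, therefore φ is not injective.
Since φ is not injective, we find the least positive k with φ(k) = φ(0): this means 30k ≡ 0 (mod 39), i.e. 39 ∣ 30k. Since gcd(30, 39) = 3, dividing through by 3 this holds exactly when 13 ∣ 10k, and as gcd(10, 13) = 1, exactly when 13 ∣ k.
The smallest positive such k is 13.

13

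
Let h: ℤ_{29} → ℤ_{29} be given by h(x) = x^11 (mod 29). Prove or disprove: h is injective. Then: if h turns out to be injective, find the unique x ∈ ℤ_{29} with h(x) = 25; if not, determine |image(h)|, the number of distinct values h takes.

16

Since 29 is prime, the nonzero elements of ℤ_{29} form a cyclic group of order 28.
As gcd(11, 28) = 1, raising to the 11th power is a bijection on this group: if x_1^11 ≡ x_2^11 then (x_1x_2^{−1})^11 = 1, and the only element of order dividing gcd(11, 28) = 1 is 1, so x_1 = x_2.
With h(0) = 0 this makes h injective on all of ℤ_{29}, hence bijective (finite equal-size domain and codomain). In particular h is injective.
Since h is injective, we find the preimage of 25. The inverse of x ↦ x^11 on (ℤ_{29})^× is x ↦ x^23, because 11·23 = 253 = 9·28 + 1 ≡ 1 (mod 28) and x^{28} = 1 for x ≠ 0 (Fermat). So h⁻¹(25) = 25^23 mod 29.
Repeated squaring mod 29: 25^1 ≡ 25, 25^2 ≡ 25² = 625 ≡ 16, 25^4 ≡ 16² = 256 ≡ 24, 25^8 ≡ 24² = 576 ≡ 25, 25^16 ≡ 25² = 625 ≡ 16. Since 23 = 16 + 4 + 2 + 1, 25^23 ≡ 16·24·16·25: 16·24 = 384 ≡ 7, then 7·16 = 112 ≡ 25, then 25·25 = 625 ≡ 16. So 25^23 ≡ 16 (mod 29).
Hence h⁻¹(25) = 16.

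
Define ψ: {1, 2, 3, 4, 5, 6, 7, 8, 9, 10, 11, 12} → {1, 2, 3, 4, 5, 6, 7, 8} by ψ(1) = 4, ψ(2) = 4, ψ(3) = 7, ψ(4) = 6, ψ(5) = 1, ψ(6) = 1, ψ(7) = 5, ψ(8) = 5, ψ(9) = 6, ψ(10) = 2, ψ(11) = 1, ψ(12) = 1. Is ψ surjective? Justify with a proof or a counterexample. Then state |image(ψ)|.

6

No element maps to 3, so ψ is not surjective.
The image of ψ is {1, 2, 4, 5, 6, 7}, which has 6 elements.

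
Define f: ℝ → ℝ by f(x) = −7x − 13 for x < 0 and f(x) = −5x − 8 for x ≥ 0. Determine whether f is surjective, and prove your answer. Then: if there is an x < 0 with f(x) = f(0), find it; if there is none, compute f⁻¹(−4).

Both pieces are strictly decreasing (slopes −7 and −5), so each is injective on its own interval.
The left piece maps (−∞, 0) onto (−13, ∞); the right piece maps [0, ∞) onto (−∞, −8].
The union (−13, ∞) ∪ (−∞, −8] covers ℝ, so f is surjective.
For the follow-up: the images overlap, so an x < 0 with f(x) = f(0) exists. f(0) = −8; solving −7x − 13 = −8 for x < 0 gives x = (−8 + 13)/(−7) = −5/7.

-5/7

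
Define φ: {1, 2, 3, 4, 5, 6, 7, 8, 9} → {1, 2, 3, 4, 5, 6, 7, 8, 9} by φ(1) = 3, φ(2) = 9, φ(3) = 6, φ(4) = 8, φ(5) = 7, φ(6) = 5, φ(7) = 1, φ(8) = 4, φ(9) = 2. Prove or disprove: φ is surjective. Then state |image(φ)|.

Every element of the codomain has a preimage: 1 = φ(7), 2 = φ(9), 3 = φ(1), 4 = φ(8), 5 = φ(6), 6 = φ(3), 7 = φ(5), 8 = φ(4), 9 = φ(2).
Thus φ is surjective.
The image of φ is {1, 2, 3, 4, 5, 6, 7, 8, 9}, which has 9 elements.

9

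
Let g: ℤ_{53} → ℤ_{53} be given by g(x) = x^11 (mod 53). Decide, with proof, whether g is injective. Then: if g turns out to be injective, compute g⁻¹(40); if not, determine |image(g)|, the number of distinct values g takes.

Since 53 is prime, the nonzero elements of ℤ_{53} form a cyclic group of order 52.
As gcd(11, 52) = 1, raising to the 11th power is a bijection on this group: if a^11 ≡ b^11 then (ab^{−1})^11 = 1, and the only element of order dividing gcd(11, 52) = 1 is 1, so a = b.
With g(0) = 0 this makes g injective on all of ℤ_{53}, hence bijective (finite equal-size domain and codomain). In particular g is injective.
Since g is injective, we find the preimage of 40. The inverse of x ↦ x^11 on (ℤ_{53})^× is x ↦ x^19, because 11·19 = 209 = 4·52 + 1 ≡ 1 (mod 52) and x^{52} = 1 for x ≠ 0 (Fermat). So g⁻¹(40) = 40^19 mod 53.
Repeated squaring mod 53: 40^1 ≡ 40, 40^2 ≡ 40² = 1600 ≡ 10, 40^4 ≡ 10² = 100 ≡ 47, 40^8 ≡ 47² = 2209 ≡ 36, 40^16 ≡ 36² = 1296 ≡ 24. Since 19 = 16 + 2 + 1, 40^19 ≡ 24·10·40: 24·10 = 240 ≡ 28, then 28·40 = 1120 ≡ 7. So 40^19 ≡ 7 (mod 53).
Hence g⁻¹(40) = 7.

7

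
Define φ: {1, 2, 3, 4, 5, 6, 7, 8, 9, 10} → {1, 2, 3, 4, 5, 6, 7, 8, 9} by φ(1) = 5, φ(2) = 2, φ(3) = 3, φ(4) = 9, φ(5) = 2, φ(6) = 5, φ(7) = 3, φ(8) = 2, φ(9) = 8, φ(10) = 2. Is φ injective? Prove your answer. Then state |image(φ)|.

5

φ(2) = 2 = φ(5) with 2 ≠ 5, so φ is not injective.
The image of φ is {2, 3, 5, 8, 9}, which has 5 elements.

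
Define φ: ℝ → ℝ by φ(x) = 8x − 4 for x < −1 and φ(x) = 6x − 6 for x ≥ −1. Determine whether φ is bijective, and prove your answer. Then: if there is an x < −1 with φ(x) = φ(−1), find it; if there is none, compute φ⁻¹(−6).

0

Both pieces are strictly increasing (slopes 8 and 6), so each is injective on its own interval.
The left piece maps (−∞, −1) onto (−∞, −12); the right piece maps [−1, ∞) onto [−12, ∞).
Since −12 = −12, the images partition ℝ: φ is injective and surjective, hence bijective.
Because the two images are disjoint, no x < −1 has φ(x) = φ(−1), so we compute φ⁻¹(−6): −6 lies in [−12, ∞), so solve 6x − 6 = −6: x = (−6 + 6)/6 = 0.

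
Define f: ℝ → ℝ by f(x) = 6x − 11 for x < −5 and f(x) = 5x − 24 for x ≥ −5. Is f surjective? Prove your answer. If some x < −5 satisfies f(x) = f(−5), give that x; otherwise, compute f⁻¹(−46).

-19/3

Both pieces are strictly increasing (slopes 6 and 5), so each is injective on its own interval.
The left piece maps (−∞, −5) onto (−∞, −41); the right piece maps [−5, ∞) onto [−49, ∞).
The union (−∞, −41) ∪ [−49, ∞) covers ℝ, so f is surjective.
For the follow-up: the images overlap, so an x < −5 with f(x) = f(−5) exists. f(−5) = −49; solving 6x − 11 = −49 for x < −5 gives x = (−49 + 11)/6 = −19/3.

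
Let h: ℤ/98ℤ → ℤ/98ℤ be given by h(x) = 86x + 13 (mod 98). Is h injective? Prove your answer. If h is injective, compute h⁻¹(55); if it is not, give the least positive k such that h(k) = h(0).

49

We have gcd(86, 98) = 2 > 1. Taking u = 0 and v = 49: h(0) = 13 and h(49) = 86·49 + 13 = 4227 ≡ 13 (mod 98).
So h(0) = h(49) while 0 ≠ 49, therefore h is not injective.
Since h is not injective, we find the least positive k with h(k) = h(0): this means 86k ≡ 0 (mod 98), i.e. 98 ∣ 86k. Since gcd(86, 98) = 2, dividing through by 2 this holds exactly when 49 ∣ 43k, and as gcd(43, 49) = 1, exactly when 49 ∣ k.
The smallest positive such k is 49.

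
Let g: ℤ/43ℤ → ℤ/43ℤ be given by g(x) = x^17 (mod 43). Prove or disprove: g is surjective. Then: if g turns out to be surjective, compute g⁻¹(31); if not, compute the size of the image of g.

Since 43 is prime, the nonzero elements of ℤ/43ℤ form a cyclic group of order 42.
As gcd(17, 42) = 1, raising to the 17th power is a bijection on this group: if a^17 ≡ b^17 then (ab^{−1})^17 = 1, and the only element of order dividing gcd(17, 42) = 1 is 1, so a = b.
With g(0) = 0 this makes g injective on all of ℤ/43ℤ, hence bijective (finite equal-size domain and codomain). In particular g is surjective.
Since g is surjective, we find the preimage of 31. The inverse of x ↦ x^17 on (ℤ/43ℤ)^× is x ↦ x^5, because 17·5 = 85 = 2·42 + 1 ≡ 1 (mod 42) and x^{42} = 1 for x ≠ 0 (Fermat). So g⁻¹(31) = 31^5 mod 43.
Repeated squaring mod 43: 31^1 ≡ 31, 31^2 ≡ 31² = 961 ≡ 15, 31^4 ≡ 15² = 225 ≡ 10. Since 5 = 4 + 1, 31^5 ≡ 10·31: 10·31 = 310 ≡ 9. So 31^5 ≡ 9 (mod 43).
Hence g⁻¹(31) = 9.

9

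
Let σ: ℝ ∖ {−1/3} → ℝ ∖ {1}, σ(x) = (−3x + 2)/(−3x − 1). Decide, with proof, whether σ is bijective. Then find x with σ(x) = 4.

-2/3

Suppose σ(x_1) = σ(x_2). Cross-multiplying: (−3x_1 + 2)(−3x_2 − 1) = (−3x_2 + 2)(−3x_1 − 1).
Expanding both sides and cancelling the symmetric terms leaves 9·(x_1 − x_2) = 0. Since 9 ≠ 0, x_1 = x_2. Hence σ is injective.
For any y ≠ 1, solving y(−3x − 1) = −3x + 2 for x gives a well-defined x ≠ −1/3. So σ is surjective.
Therefore σ is bijective.
Solving σ(x) = 4: cross-multiplying gives −3x + 2 = 4(−3x − 1), which rearranges to 9x = −6, so x = −2/3.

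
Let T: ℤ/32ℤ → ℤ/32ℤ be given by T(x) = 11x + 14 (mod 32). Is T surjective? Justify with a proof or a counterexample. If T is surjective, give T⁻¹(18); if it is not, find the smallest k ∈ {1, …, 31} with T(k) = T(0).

Since gcd(11, 32) = 1, 11 is invertible modulo 32. Euclid's algorithm: 32 = 2·11 + 10, 11 = 1·10 + 1; back-substituting gives 1 = 3·11 − 1·32, so 11⁻¹ ≡ 3 (mod 32).
Then y ↦ 3(y − 14) is a two-sided inverse to T, so every y ∈ ℤ/32ℤ has a preimage.
So T is surjective.
Since T is surjective, we compute T⁻¹(18): solve 11x + 14 ≡ 18 (mod 32), i.e. 11x ≡ 4 (mod 32).
Multiplying by 11⁻¹ = 3 gives x ≡ 3·4 = 12 ≡ 12 (mod 32).
Check: T(12) = 11·12 + 14 = 146 = 4·32 + 18 ≡ 18 (mod 32).

12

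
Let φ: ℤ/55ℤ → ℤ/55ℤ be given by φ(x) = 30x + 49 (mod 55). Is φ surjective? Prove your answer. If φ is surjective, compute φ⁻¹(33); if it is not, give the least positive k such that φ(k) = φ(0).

Recall that surjectivity means every element of the codomain has a preimage under φ.
Since gcd(30, 55) = 5, we have 30x ≡ 0 (mod 5) for all x, so φ(x) ≡ 4 (mod 5).
But 0 ≢ 4 (mod 5), so 0 ∈ ℤ/55ℤ has no preimage. Thus φ is not surjective.
Since φ is not surjective, we find the least positive k with φ(k) = φ(0): this means 30k ≡ 0 (mod 55), i.e. 55 ∣ 30k. Since gcd(30, 55) = 5, dividing through by 5 this holds exactly when 11 ∣ 6k, and as gcd(6, 11) = 1, exactly when 11 ∣ k.
The smallest positive such k is 11.

11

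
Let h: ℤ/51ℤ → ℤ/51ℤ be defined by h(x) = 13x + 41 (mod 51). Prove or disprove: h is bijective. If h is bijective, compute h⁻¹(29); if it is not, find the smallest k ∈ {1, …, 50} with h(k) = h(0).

Recall: h is injective if h(x_1) = h(x_2) implies x_1 = x_2.
Suppose h(x_1) = h(x_2) in ℤ/51ℤ. Then 13x_1 + 41 ≡ 13x_2 + 41 (mod 51), so 13(x_1 − x_2) ≡ 0 (mod 51).
Since gcd(13, 51) = 1, 13 is invertible modulo 51, so x_1 − x_2 ≡ 0 (mod 51), i.e. x_1 = x_2.
We now compute 13⁻¹ mod 51 explicitly. Euclid's algorithm: 51 = 3·13 + 12, 13 = 1·12 + 1; back-substituting gives 1 = 4·13 − 1·51, so 13⁻¹ ≡ 4 (mod 51).
Then y ↦ 4(y − 41) is a two-sided inverse to h, so every y ∈ ℤ/51ℤ has a preimage.
Thus h is bijective.
Since h is bijective, we find h⁻¹(29): we need 13x ≡ 29 − 41 ≡ 39 (mod 51). Using 13⁻¹ = 4: x ≡ 4·39 = 156 = 3·51 + 3, so x = 3.
Check: h(3) = 13·3 + 41 = 80 = 1·51 + 29 ≡ 29 (mod 51).

3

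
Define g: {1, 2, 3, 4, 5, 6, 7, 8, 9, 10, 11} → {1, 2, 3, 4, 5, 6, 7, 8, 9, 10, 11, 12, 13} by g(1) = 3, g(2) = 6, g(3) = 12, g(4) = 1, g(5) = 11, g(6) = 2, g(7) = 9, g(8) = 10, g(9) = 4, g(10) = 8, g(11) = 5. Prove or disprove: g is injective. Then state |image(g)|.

The values g(1), …, g(11) are 3, 6, 12, 1, 11, 2, 9, 10, 4, 8, 5 — all distinct.
So g(a) = g(b) only when a = b, and g is injective.
The image of g is {1, 2, 3, 4, 5, 6, 8, 9, 10, 11, 12}, which has 11 elements.

11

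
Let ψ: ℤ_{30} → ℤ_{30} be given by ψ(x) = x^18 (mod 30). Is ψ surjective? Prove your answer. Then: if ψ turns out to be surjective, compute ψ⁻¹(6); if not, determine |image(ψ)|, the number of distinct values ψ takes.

ψ(2): Repeated squaring mod 30: 2^1 ≡ 2, 2^2 ≡ 2² = 4, 2^4 ≡ 4² = 16, 2^8 ≡ 16² = 256 ≡ 16, 2^16 ≡ 16² = 256 ≡ 16. Since 18 = 16 + 2, 2^18 ≡ 16·4: 16·4 = 64 ≡ 4. So 2^18 ≡ 4 (mod 30).
ψ(8): Repeated squaring mod 30: 8^1 ≡ 8, 8^2 ≡ 8² = 64 ≡ 4, 8^4 ≡ 4² = 16, 8^8 ≡ 16² = 256 ≡ 16, 8^16 ≡ 16² = 256 ≡ 16. Since 18 = 16 + 2, 8^18 ≡ 16·4: 16·4 = 64 ≡ 4. So 8^18 ≡ 4 (mod 30).
So ψ(2) = ψ(8) = 4 while 2 ≠ 8, hence ψ is not injective.
A non-injective map from the 30-element set ℤ_{30} to itself takes at most 29 distinct values, so it cannot be surjective. So ψ is not surjective.
Since ψ is not surjective, we determine |image(ψ)|. Computing x^18 mod 30 for each x (by repeated squaring, reducing mod 30 at every step), the values ψ(0), ψ(1), …, ψ(29) are: 0, 1, 4, 9, 16, 25, 6, 19, 4, 21, 10, 1, 24, 19, 16, 15, 16, 19, 24, 1, 10, 21, 4, 19, 6, 25, 16, 9, 4, 1.
The distinct values are {0, 1, 4, 6, 9, 10, 15, 16, 19, 21, 24, 25}; there are 12 of them.

12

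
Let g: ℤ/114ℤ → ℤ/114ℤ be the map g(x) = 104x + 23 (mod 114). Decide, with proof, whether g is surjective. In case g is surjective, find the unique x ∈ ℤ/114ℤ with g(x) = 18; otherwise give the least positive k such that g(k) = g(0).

Since gcd(104, 114) = 2, we have 104x ≡ 0 (mod 2) for all x, so g(x) ≡ 1 (mod 2).
But 0 ≢ 1 (mod 2), so 0 ∈ ℤ/114ℤ has no preimage. Hence g is not surjective.
Since g is not surjective, we find the least positive k with g(k) = g(0): this means 104k ≡ 0 (mod 114), i.e. 114 ∣ 104k. Since gcd(104, 114) = 2, dividing through by 2 this holds exactly when 57 ∣ 52k, and as gcd(52, 57) = 1, exactly when 57 ∣ k.
The smallest positive such k is 57.

57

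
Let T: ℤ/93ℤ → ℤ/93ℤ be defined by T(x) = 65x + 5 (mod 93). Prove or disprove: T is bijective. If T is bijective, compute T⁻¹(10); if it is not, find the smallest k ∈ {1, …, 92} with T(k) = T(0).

43

Recall that T is injective if T(x_1) = T(x_2) implies x_1 = x_2.
Suppose T(x_1) = T(x_2) in ℤ/93ℤ. Then 65x_1 + 5 ≡ 65x_2 + 5 (mod 93), hence 65(x_1 − x_2) ≡ 0 (mod 93).
Since gcd(65, 93) = 1, 65 is invertible modulo 93, thus x_1 − x_2 ≡ 0 (mod 93), i.e. x_1 = x_2.
We now compute 65⁻¹ mod 93 explicitly. Euclid's algorithm: 93 = 1·65 + 28, 65 = 2·28 + 9, 28 = 3·9 + 1; back-substituting gives 1 = 83·65 − 58·93, so 65⁻¹ ≡ 83 (mod 93).
For any y ∈ ℤ/93ℤ, x = 83(y − 5) mod 93 satisfies T(x) = 65·83(y − 5) + 5 ≡ y (since 65·83 ≡ 1 mod 93). So every y has a preimage.
Therefore T is bijective.
Since T is bijective, we find T⁻¹(10): we need 65x ≡ 10 − 5 ≡ 5 (mod 93). Using 65⁻¹ = 83: x ≡ 83·5 = 415 = 4·93 + 43, so x = 43.
Check: T(43) = 65·43 + 5 = 2800 = 30·93 + 10 ≡ 10 (mod 93).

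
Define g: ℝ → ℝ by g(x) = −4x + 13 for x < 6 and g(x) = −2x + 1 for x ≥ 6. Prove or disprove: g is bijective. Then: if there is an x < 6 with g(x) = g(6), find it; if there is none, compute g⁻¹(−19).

10

Both pieces are strictly decreasing (slopes −4 and −2), so each is injective on its own interval.
The left piece maps (−∞, 6) onto (−11, ∞); the right piece maps [6, ∞) onto (−∞, −11].
Since −11 = −11, the images partition ℝ: g is injective and surjective, hence bijective.
Because the two images are disjoint, no x < 6 has g(x) = g(6), so we compute g⁻¹(−19): −19 lies in (−∞, −11], so solve −2x + 1 = −19: x = (−19 − 1)/(−2) = 10.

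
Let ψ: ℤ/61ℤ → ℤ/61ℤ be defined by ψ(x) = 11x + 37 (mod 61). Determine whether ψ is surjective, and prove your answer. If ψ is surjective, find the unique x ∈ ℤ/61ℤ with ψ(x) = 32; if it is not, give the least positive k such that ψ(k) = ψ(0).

55

Recall: ψ is surjective if every y in the codomain equals ψ(x) for some x in the domain.
Since gcd(11, 61) = 1, 11 is invertible modulo 61. Euclid's algorithm: 61 = 5·11 + 6, 11 = 1·6 + 5, 6 = 1·5 + 1; back-substituting gives 1 = 50·11 − 9·61, so 11⁻¹ ≡ 50 (mod 61).
For any y ∈ ℤ/61ℤ, x = 50(y − 37) mod 61 satisfies ψ(x) = 11·50(y − 37) + 37 ≡ y (since 11·50 ≡ 1 mod 61). So every y has a preimage.
Therefore ψ is surjective.
Since ψ is surjective, we compute ψ⁻¹(32): solve 11x + 37 ≡ 32 (mod 61), i.e. 11x ≡ 56 (mod 61).
Multiplying by 11⁻¹ = 50 gives x ≡ 50·56 = 2800 = 45·61 + 55 ≡ 55 (mod 61).
Check: ψ(55) = 11·55 + 37 = 642 = 10·61 + 32 ≡ 32 (mod 61).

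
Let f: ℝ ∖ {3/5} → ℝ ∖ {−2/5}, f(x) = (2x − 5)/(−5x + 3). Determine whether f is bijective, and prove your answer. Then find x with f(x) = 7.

26/37

Suppose f(a) = f(b). Cross-multiplying: (2a − 5)(−5b + 3) = (2b − 5)(−5a + 3).
Expanding both sides and cancelling the symmetric terms leaves −19·(a − b) = 0. Since −19 ≠ 0, a = b. Hence f is injective.
For any y ≠ −2/5, solving y(−5x + 3) = 2x − 5 for x gives a well-defined x ≠ 3/5. So f is surjective.
Hence f is bijective.
Solving f(x) = 7: cross-multiplying gives 2x − 5 = 7(−5x + 3), which rearranges to 37x = 26, so x = 26/37.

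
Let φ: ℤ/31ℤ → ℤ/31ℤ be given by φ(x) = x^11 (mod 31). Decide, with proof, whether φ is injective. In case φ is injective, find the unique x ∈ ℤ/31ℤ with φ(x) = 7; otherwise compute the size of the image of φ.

Since 31 is prime, the nonzero elements of ℤ/31ℤ form a cyclic group of order 30.
As gcd(11, 30) = 1, raising to the 11th power is a bijection on this group: if a^11 ≡ b^11 then (ab^{−1})^11 = 1, and the only element of order dividing gcd(11, 30) = 1 is 1, so a = b.
With φ(0) = 0 this makes φ injective on all of ℤ/31ℤ, hence bijective (finite equal-size domain and codomain). In particular φ is injective.
Since φ is injective, we find the preimage of 7. The inverse of x ↦ x^11 on (ℤ/31ℤ)^× is x ↦ x^11, because 11·11 = 121 = 4·30 + 1 ≡ 1 (mod 30) and x^{30} = 1 for x ≠ 0 (Fermat). So φ⁻¹(7) = 7^11 mod 31.
Repeated squaring mod 31: 7^1 ≡ 7, 7^2 ≡ 7² = 49 ≡ 18, 7^4 ≡ 18² = 324 ≡ 14, 7^8 ≡ 14² = 196 ≡ 10. Since 11 = 8 + 2 + 1, 7^11 ≡ 10·18·7: 10·18 = 180 ≡ 25, then 25·7 = 175 ≡ 20. So 7^11 ≡ 20 (mod 31).
Hence φ⁻¹(7) = 20.

20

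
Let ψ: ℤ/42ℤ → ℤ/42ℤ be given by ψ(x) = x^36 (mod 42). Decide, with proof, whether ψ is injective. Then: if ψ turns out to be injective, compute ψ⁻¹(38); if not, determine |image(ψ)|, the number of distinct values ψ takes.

ψ(2): Repeated squaring mod 42: 2^1 ≡ 2, 2^2 ≡ 2² = 4, 2^4 ≡ 4² = 16, 2^8 ≡ 16² = 256 ≡ 4, 2^16 ≡ 4² = 16, 2^32 ≡ 16² = 256 ≡ 4. Since 36 = 32 + 4, 2^36 ≡ 4·16: 4·16 = 64 ≡ 22. So 2^36 ≡ 22 (mod 42).
ψ(4): Repeated squaring mod 42: 4^1 ≡ 4, 4^2 ≡ 4² = 16, 4^4 ≡ 16² = 256 ≡ 4, 4^8 ≡ 4² = 16, 4^16 ≡ 16² = 256 ≡ 4, 4^32 ≡ 4² = 16. Since 36 = 32 + 4, 4^36 ≡ 16·4: 16·4 = 64 ≡ 22. So 4^36 ≡ 22 (mod 42).
So ψ(2) = ψ(4) = 22 while 2 ≠ 4, therefore ψ is not injective.
Since ψ is not injective, we determine |image(ψ)|. Computing x^36 mod 42 for each x (by repeated squaring, reducing mod 42 at every step), the values ψ(0), ψ(1), …, ψ(41) are: 0, 1, 22, 15, 22, 1, 36, 7, 22, 15, 22, 1, 36, 1, 28, 15, 22, 1, 36, 1, 22, 21, 22, 1, 36, 1, 22, 15, 28, 1, 36, 1, 22, 15, 22, 7, 36, 1, 22, 15, 22, 1.
The distinct values are {0, 1, 7, 15, 21, 22, 28, 36}; there are 8 of them.

8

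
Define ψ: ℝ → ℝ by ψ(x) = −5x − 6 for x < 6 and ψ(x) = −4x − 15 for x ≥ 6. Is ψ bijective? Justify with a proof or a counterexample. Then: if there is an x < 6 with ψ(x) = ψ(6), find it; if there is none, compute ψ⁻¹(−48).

33/4

Both pieces are strictly decreasing (slopes −5 and −4), so each is injective on its own interval.
The left piece maps (−∞, 6) onto (−36, ∞); the right piece maps [6, ∞) onto (−∞, −39].
The images leave a gap (−36 has no preimage), so ψ is not surjective, hence not bijective.
Because the two images are disjoint, no x < 6 has ψ(x) = ψ(6), so we compute ψ⁻¹(−48): −48 lies in (−∞, −39], so solve −4x − 15 = −48: x = (−48 + 15)/(−4) = 33/4.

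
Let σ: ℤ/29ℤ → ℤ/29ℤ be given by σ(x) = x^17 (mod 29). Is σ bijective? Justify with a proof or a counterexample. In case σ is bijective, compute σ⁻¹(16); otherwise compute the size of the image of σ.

Since 29 is prime, the nonzero elements of ℤ/29ℤ form a cyclic group of order 28.
As gcd(17, 28) = 1, raising to the 17th power is a bijection on this group: if u^17 ≡ v^17 then (uv^{−1})^17 = 1, and the only element of order dividing gcd(17, 28) = 1 is 1, so u = v.
With σ(0) = 0 this makes σ injective on all of ℤ/29ℤ, hence bijective (finite equal-size domain and codomain). In particular σ is bijective.
Since σ is bijective, we find the preimage of 16. The inverse of x ↦ x^17 on (ℤ/29ℤ)^× is x ↦ x^5, because 17·5 = 85 = 3·28 + 1 ≡ 1 (mod 28) and x^{28} = 1 for x ≠ 0 (Fermat). So σ⁻¹(16) = 16^5 mod 29.
Repeated squaring mod 29: 16^1 ≡ 16, 16^2 ≡ 16² = 256 ≡ 24, 16^4 ≡ 24² = 576 ≡ 25. Since 5 = 4 + 1, 16^5 ≡ 25·16: 25·16 = 400 ≡ 23. So 16^5 ≡ 23 (mod 29).
Hence σ⁻¹(16) = 23.

23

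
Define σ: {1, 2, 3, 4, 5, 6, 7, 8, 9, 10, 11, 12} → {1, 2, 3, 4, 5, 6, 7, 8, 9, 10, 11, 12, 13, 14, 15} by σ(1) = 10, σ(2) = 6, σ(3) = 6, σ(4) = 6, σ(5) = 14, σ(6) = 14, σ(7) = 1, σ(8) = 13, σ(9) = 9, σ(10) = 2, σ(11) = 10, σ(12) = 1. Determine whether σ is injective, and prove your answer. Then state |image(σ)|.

σ(2) = 6 = σ(3) with 2 ≠ 3, so σ is not injective.
The image of σ is {1, 2, 6, 9, 10, 13, 14}, which has 7 elements.

7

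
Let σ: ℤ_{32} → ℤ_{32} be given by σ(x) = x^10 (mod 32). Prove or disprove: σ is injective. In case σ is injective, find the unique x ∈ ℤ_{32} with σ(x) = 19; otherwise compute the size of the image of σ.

5

σ(0) = 0^10 = 0.
σ(2): Repeated squaring mod 32: 2^1 ≡ 2, 2^2 ≡ 2² = 4, 2^4 ≡ 4² = 16, 2^8 ≡ 16² = 256 ≡ 0. Since 10 = 8 + 2, 2^10 ≡ 0·4: 0·4 = 0. So 2^10 ≡ 0 (mod 32).
So σ(0) = σ(2) = 0 while 0 ≠ 2, so σ is not injective.
Since σ is not injective, we determine |image(σ)|. Computing x^10 mod 32 for each x (by repeated squaring, reducing mod 32 at every step), the values σ(0), σ(1), …, σ(31) are: 0, 1, 0, 9, 0, 25, 0, 17, 0, 17, 0, 25, 0, 9, 0, 1, 0, 1, 0, 9, 0, 25, 0, 17, 0, 17, 0, 25, 0, 9, 0, 1.
The distinct values are {0, 1, 9, 17, 25}; there are 5 of them.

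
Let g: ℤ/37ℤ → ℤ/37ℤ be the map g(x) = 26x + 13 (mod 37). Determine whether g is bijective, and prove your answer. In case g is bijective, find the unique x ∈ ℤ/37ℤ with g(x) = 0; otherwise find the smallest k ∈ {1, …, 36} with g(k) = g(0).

Suppose g(a) = g(b) in ℤ/37ℤ. Then 26a + 13 ≡ 26b + 13 (mod 37), therefore 26(a − b) ≡ 0 (mod 37).
Since gcd(26, 37) = 1, 26 is invertible modulo 37, therefore a − b ≡ 0 (mod 37), i.e. a = b.
We now compute 26⁻¹ mod 37 explicitly. Euclid's algorithm: 37 = 1·26 + 11, 26 = 2·11 + 4, 11 = 2·4 + 3, 4 = 1·3 + 1; back-substituting gives 1 = 10·26 − 7·37, so 26⁻¹ ≡ 10 (mod 37).
For any y ∈ ℤ/37ℤ, x = 10(y − 13) mod 37 satisfies g(x) = 26·10(y − 13) + 13 ≡ y (since 26·10 ≡ 1 mod 37). So every y has a preimage.
Thus g is bijective.
Since g is bijective, we find g⁻¹(0): we need 26x ≡ 0 − 13 ≡ 24 (mod 37). Using 26⁻¹ = 10: x ≡ 10·24 = 240 = 6·37 + 18, so x = 18.
Check: g(18) = 26·18 + 13 = 481 = 13·37 + 0 ≡ 0 (mod 37).

18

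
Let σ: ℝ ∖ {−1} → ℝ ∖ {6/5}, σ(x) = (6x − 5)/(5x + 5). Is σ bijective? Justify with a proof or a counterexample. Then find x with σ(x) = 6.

Suppose σ(u) = σ(v). Cross-multiplying: (6u − 5)(5v + 5) = (6v − 5)(5u + 5).
Expanding both sides and cancelling the symmetric terms leaves 55·(u − v) = 0. Since 55 ≠ 0, u = v. So σ is injective.
For any y ≠ 6/5, solving y(5x + 5) = 6x − 5 for x gives a well-defined x ≠ −1. So σ is surjective.
Thus σ is bijective.
Solving σ(x) = 6: cross-multiplying gives 6x − 5 = 6(5x + 5), which rearranges to −24x = 35, so x = −35/24.

-35/24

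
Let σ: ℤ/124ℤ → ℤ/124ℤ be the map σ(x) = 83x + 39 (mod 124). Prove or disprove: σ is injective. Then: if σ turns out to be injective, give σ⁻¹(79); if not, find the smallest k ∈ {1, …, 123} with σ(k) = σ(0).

120

Recall: injectivity means: for all s, t in the domain, σ(s) = σ(t) implies s = t.
If σ(s) = σ(t), then 83s ≡ 83t (mod 124). Because gcd(83, 124) = 1, we may cancel 83 to get s ≡ t (mod 124).
So σ is injective.
We now compute 83⁻¹ mod 124 explicitly. Euclid's algorithm: 124 = 1·83 + 41, 83 = 2·41 + 1; back-substituting gives 1 = 3·83 − 2·124, so 83⁻¹ ≡ 3 (mod 124).
Since σ is injective, we compute σ⁻¹(79): solve 83x + 39 ≡ 79 (mod 124), i.e. 83x ≡ 40 (mod 124).
Multiplying by 83⁻¹ = 3 gives x ≡ 3·40 = 120 ≡ 120 (mod 124).
Check: σ(120) = 83·120 + 39 = 9999 = 80·124 + 79 ≡ 79 (mod 124).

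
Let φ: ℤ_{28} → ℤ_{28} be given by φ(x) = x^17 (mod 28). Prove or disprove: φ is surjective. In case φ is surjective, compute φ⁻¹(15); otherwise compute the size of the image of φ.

φ(0) = 0^17 = 0.
φ(14): Repeated squaring mod 28: 14^1 ≡ 14, 14^2 ≡ 14² = 196 ≡ 0, 14^4 ≡ 0² = 0, 14^8 ≡ 0² = 0, 14^16 ≡ 0² = 0. Since 17 = 16 + 1, 14^17 ≡ 0·14: 0·14 = 0. So 14^17 ≡ 0 (mod 28).
So φ(0) = φ(14) = 0 while 0 ≠ 14, hence φ is not injective.
A non-injective map from the 28-element set ℤ_{28} to itself takes at most 27 distinct values, so it cannot be surjective. So φ is not surjective.
Since φ is not surjective, we determine |image(φ)|. Computing x^17 mod 28 for each x (by repeated squaring, reducing mod 28 at every step), the values φ(0), φ(1), …, φ(27) are: 0, 1, 4, 19, 16, 17, 20, 7, 8, 25, 12, 23, 24, 13, 0, 15, 4, 5, 16, 3, 20, 21, 8, 11, 12, 9, 24, 27.
The distinct values are {0, 1, 3, 4, 5, 7, 8, 9, 11, 12, 13, 15, 16, 17, 19, 20, 21, 23, 24, 25, 27}; there are 21 of them.

21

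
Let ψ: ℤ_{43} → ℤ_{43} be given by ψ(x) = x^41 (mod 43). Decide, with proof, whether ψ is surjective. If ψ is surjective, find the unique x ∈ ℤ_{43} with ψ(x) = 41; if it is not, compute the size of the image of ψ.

21

Since 43 is prime, the nonzero elements of ℤ_{43} form a cyclic group of order 42.
As gcd(41, 42) = 1, raising to the 41st power is a bijection on this group: if u^41 ≡ v^41 then (uv^{−1})^41 = 1, and the only element of order dividing gcd(41, 42) = 1 is 1, so u = v.
With ψ(0) = 0 this makes ψ injective on all of ℤ_{43}, hence bijective (finite equal-size domain and codomain). In particular ψ is surjective.
Since ψ is surjective, we find the preimage of 41. The inverse of x ↦ x^41 on (ℤ_{43})^× is x ↦ x^41, because 41·41 = 1681 = 40·42 + 1 ≡ 1 (mod 42) and x^{42} = 1 for x ≠ 0 (Fermat). So ψ⁻¹(41) = 41^41 mod 43.
Repeated squaring mod 43: 41^1 ≡ 41, 41^2 ≡ 41² = 1681 ≡ 4, 41^4 ≡ 4² = 16, 41^8 ≡ 16² = 256 ≡ 41, 41^16 ≡ 41² = 1681 ≡ 4, 41^32 ≡ 4² = 16. Since 41 = 32 + 8 + 1, 41^41 ≡ 16·41·41: 16·41 = 656 ≡ 11, then 11·41 = 451 ≡ 21. So 41^41 ≡ 21 (mod 43).
Hence ψ⁻¹(41) = 21.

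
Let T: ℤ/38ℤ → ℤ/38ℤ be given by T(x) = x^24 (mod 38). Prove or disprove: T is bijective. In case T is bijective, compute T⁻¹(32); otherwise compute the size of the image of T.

T(3): Repeated squaring mod 38: 3^1 ≡ 3, 3^2 ≡ 3² = 9, 3^4 ≡ 9² = 81 ≡ 5, 3^8 ≡ 5² = 25, 3^16 ≡ 25² = 625 ≡ 17. Since 24 = 16 + 8, 3^24 ≡ 17·25: 17·25 = 425 ≡ 7. So 3^24 ≡ 7 (mod 38).
T(5): Repeated squaring mod 38: 5^1 ≡ 5, 5^2 ≡ 5² = 25, 5^4 ≡ 25² = 625 ≡ 17, 5^8 ≡ 17² = 289 ≡ 23, 5^16 ≡ 23² = 529 ≡ 35. Since 24 = 16 + 8, 5^24 ≡ 35·23: 35·23 = 805 ≡ 7. So 5^24 ≡ 7 (mod 38).
So T(3) = T(5) = 7 while 3 ≠ 5, so T is not injective, hence not bijective.
Since T is not bijective, we determine |image(T)|. Computing x^24 mod 38 for each x (by repeated squaring, reducing mod 38 at every step), the values T(0), T(1), …, T(37) are: 0, 1, 26, 7, 30, 7, 30, 1, 20, 11, 30, 1, 20, 11, 26, 11, 26, 7, 20, 19, 20, 7, 26, 11, 26, 11, 20, 1, 30, 11, 20, 1, 30, 7, 30, 7, 26, 1.
The distinct values are {0, 1, 7, 11, 19, 20, 26, 30}; there are 8 of them.

8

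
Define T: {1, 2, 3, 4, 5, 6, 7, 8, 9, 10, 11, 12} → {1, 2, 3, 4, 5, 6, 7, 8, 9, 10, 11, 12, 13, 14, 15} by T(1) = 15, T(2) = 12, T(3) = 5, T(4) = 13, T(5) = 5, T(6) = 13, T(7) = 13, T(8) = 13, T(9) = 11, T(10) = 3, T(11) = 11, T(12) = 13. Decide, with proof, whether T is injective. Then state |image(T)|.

T(3) = 5 = T(5) with 3 ≠ 5, so T is not injective.
The image of T is {3, 5, 11, 12, 13, 15}, which has 6 elements.

6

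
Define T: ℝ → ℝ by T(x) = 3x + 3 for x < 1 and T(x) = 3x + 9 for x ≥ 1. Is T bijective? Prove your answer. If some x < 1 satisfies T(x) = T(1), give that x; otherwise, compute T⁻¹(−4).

Both pieces are strictly increasing (slopes 3 and 3), so each is injective on its own interval.
The left piece maps (−∞, 1) onto (−∞, 6); the right piece maps [1, ∞) onto [12, ∞).
The images leave a gap (6 has no preimage), so T is not surjective, hence not bijective.
Because the two images are disjoint, no x < 1 has T(x) = T(1), so we compute T⁻¹(−4): −4 lies in (−∞, 6), so solve 3x + 3 = −4: x = (−4 − 3)/3 = −7/3.

-7/3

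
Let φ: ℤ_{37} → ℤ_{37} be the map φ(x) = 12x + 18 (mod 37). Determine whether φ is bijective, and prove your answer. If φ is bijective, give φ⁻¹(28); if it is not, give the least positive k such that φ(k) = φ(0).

7

Suppose φ(x_1) = φ(x_2) in ℤ_{37}. Then 12x_1 + 18 ≡ 12x_2 + 18 (mod 37), hence 12(x_1 − x_2) ≡ 0 (mod 37).
Since gcd(12, 37) = 1, 12 is invertible modulo 37, hence x_1 − x_2 ≡ 0 (mod 37), i.e. x_1 = x_2.
We now compute 12⁻¹ mod 37 explicitly. Euclid's algorithm: 37 = 3·12 + 1; back-substituting gives 1 = 34·12 − 11·37, so 12⁻¹ ≡ 34 (mod 37).
For any y ∈ ℤ_{37}, x = 34(y − 18) mod 37 satisfies φ(x) = 12·34(y − 18) + 18 ≡ y (since 12·34 ≡ 1 mod 37). So every y has a preimage.
Therefore φ is bijective.
Since φ is bijective, we find φ⁻¹(28): we need 12x ≡ 28 − 18 ≡ 10 (mod 37). Using 12⁻¹ = 34: x ≡ 34·10 = 340 = 9·37 + 7, so x = 7.
Check: φ(7) = 12·7 + 18 = 102 = 2·37 + 28 ≡ 28 (mod 37).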